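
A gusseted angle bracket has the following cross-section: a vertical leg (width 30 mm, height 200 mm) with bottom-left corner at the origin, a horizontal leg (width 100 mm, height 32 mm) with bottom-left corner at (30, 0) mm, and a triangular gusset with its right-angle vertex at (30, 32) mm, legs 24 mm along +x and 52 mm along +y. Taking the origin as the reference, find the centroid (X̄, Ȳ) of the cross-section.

X̄ = 37.63 mm, Ȳ = 69.42 mm

Part | A | x̄ᵢ | ȳᵢ | A·x̄ᵢ | A·ȳᵢ
vertical leg | 6000.00 | 15.00 | 100.00 | 90000.00 | 600000.00
horizontal leg | 3200.00 | 80.00 | 16.00 | 256000.00 | 51200.00
gusset | 624.00 | 38.00 | 49.33 | 23712.00 | 30784.00
Σ | 9824.00 |  |  | 369712.00 | 681984.00
X̄ = 369712.00 / 9824.00 = 37.63 mm
Ȳ = 681984.00 / 9824.00 = 69.42 mm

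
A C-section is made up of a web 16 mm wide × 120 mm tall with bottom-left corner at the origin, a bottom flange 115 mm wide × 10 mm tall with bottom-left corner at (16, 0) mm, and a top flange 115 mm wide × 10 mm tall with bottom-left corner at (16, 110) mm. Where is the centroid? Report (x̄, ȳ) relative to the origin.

Part | A | x̄ᵢ | ȳᵢ | A·x̄ᵢ | A·ȳᵢ
web | 1920.00 | 8.00 | 60.00 | 15360.00 | 115200.00
bottom flange | 1150.00 | 73.50 | 5.00 | 84525.00 | 5750.00
top flange | 1150.00 | 73.50 | 115.00 | 84525.00 | 132250.00
Σ | 4220.00 |  |  | 184410.00 | 253200.00
x̄ = 184410.00 / 4220.00 = 43.70 mm
ȳ = 253200.00 / 4220.00 = 60.00 mm

x̄ = 43.70 mm, ȳ = 60.00 mm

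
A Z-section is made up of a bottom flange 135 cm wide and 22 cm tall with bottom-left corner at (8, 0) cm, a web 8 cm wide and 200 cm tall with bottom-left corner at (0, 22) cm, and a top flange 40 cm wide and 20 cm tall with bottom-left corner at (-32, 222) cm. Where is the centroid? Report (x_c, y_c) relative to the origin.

x_c = 41.16 cm, y_c = 77.00 cm

bottom flange: A = 135 × 22 = 2970.00, centroid at (75.50, 11.00).
web: A = 8 × 200 = 1600.00, centroid at (4.00, 122.00).
top flange: A = 40 × 20 = 800.00, centroid at (-12.00, 232.00).
ΣA = 5370.00 cm²
ΣAx_c = (2970.00)(75.50) + (1600.00)(4.00) + (800.00)(-12.00) = 221035.00 cm³
ΣAy_c = (2970.00)(11.00) + (1600.00)(122.00) + (800.00)(232.00) = 413470.00 cm³
x_c = 221035.00 / 5370.00 = 41.16 cm
y_c = 413470.00 / 5370.00 = 77.00 cm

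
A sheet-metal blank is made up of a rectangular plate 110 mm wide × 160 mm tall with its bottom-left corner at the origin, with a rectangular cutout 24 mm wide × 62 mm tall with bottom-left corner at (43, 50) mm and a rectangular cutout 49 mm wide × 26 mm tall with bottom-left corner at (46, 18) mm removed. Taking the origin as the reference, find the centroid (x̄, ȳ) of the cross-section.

plate: A = 110 × 160 = 17600.00, centroid at (55.00, 80.00).
hole 1: A = −(24 × 62) = -1488.00, centroid at (55.00, 81.00).
hole 2: A = −(49 × 26) = -1274.00, centroid at (70.50, 31.00).
ΣA = 14838.00 mm²
ΣAx̄ = (17600.00)(55.00) + (-1488.00)(55.00) + (-1274.00)(70.50) = 796343.00 mm³
ΣAȳ = (17600.00)(80.00) + (-1488.00)(81.00) + (-1274.00)(31.00) = 1247978.00 mm³
x̄ = 796343.00 / 14838.00 = 53.67 mm
ȳ = 1247978.00 / 14838.00 = 84.11 mm

x̄ = 53.67 mm, ȳ = 84.11 mm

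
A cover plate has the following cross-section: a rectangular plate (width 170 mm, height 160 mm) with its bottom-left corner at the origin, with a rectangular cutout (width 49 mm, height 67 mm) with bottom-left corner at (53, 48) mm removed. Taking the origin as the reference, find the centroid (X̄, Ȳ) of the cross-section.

X̄ = 86.03 mm, Ȳ = 79.79 mm

Part | A | x̄ᵢ | ȳᵢ | A·x̄ᵢ | A·ȳᵢ
plate | 27200.00 | 85.00 | 80.00 | 2312000.00 | 2176000.00
hole | -3283.00 | 77.50 | 81.50 | -254432.50 | -267564.50
Σ | 23917.00 |  |  | 2057567.50 | 1908435.50
X̄ = 2057567.50 / 23917.00 = 86.03 mm
Ȳ = 1908435.50 / 23917.00 = 79.79 mm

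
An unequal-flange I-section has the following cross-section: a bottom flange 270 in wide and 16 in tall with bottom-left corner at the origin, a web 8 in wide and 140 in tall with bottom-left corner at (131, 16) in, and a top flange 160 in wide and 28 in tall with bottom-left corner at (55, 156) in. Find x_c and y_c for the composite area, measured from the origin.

bottom flange: A = 270 × 16 = 4320.00, centroid at (135.00, 8.00).
web: A = 8 × 140 = 1120.00, centroid at (135.00, 86.00).
top flange: A = 160 × 28 = 4480.00, centroid at (135.00, 170.00).
ΣA = 9920.00 in², ΣAx_c = 1339200.00 in³, ΣAy_c = 892480.00 in³.
x_c = 1339200.00/9920.00 = 135.00 in; y_c = 892480.00/9920.00 = 89.97 in.

x_c = 135.00 in, y_c = 89.97 in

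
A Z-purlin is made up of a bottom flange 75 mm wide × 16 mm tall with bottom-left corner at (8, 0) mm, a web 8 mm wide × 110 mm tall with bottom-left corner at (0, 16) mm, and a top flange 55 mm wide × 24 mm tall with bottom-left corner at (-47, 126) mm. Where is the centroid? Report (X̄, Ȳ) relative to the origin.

X̄ = 9.52 mm, Ȳ = 74.78 mm

bottom flange: A = 75 × 16 = 1200.00, centroid at (45.50, 8.00).
web: A = 8 × 110 = 880.00, centroid at (4.00, 71.00).
top flange: A = 55 × 24 = 1320.00, centroid at (-19.50, 138.00).
ΣA = 3400.00 mm², ΣAX̄ = 32380.00 mm³, ΣAȲ = 254240.00 mm³.
X̄ = 32380.00/3400.00 = 9.52 mm; Ȳ = 254240.00/3400.00 = 74.78 mm.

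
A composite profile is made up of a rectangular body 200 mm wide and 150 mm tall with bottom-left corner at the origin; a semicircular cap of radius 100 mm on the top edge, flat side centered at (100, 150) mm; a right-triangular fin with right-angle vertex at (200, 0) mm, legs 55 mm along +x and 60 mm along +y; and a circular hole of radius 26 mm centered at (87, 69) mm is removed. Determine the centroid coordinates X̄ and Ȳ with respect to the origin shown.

X̄ = 104.93 mm, Ȳ = 114.06 mm

rectangular body: A = 200 × 150 = 30000.00, centroid at (100.00, 75.00).
semicircular top: A = ½π·100² = 15707.96, centroid at (100.00, 192.44).
triangular fin: A = ½·55·60 = 1650.00, centroid at (218.33, 20.00).
hole: A = −π·26² = -2123.72, centroid at (87.00, 69.00).
ΣA = 45234.25 mm²
ΣAX̄ = (30000.00)(100.00) + (15707.96)(100.00) + (1650.00)(218.33) + (-2123.72)(87.00) = 4746282.98 mm³
ΣAȲ = (30000.00)(75.00) + (15707.96)(192.44) + (1650.00)(20.00) + (-2123.72)(69.00) = 5159324.71 mm³
X̄ = 4746282.98 / 45234.25 = 104.93 mm
Ȳ = 5159324.71 / 45234.25 = 114.06 mm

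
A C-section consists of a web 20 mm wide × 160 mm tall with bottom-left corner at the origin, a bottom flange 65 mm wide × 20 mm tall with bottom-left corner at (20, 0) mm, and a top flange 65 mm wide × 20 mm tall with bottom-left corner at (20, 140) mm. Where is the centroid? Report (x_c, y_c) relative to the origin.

x_c = 29.05 mm, y_c = 80.00 mm

web: A = 20 × 160 = 3200.00, centroid at (10.00, 80.00).
bottom flange: A = 65 × 20 = 1300.00, centroid at (52.50, 10.00).
top flange: A = 65 × 20 = 1300.00, centroid at (52.50, 150.00).
ΣA = 5800.00 mm²
ΣAx_c = (3200.00)(10.00) + (1300.00)(52.50) + (1300.00)(52.50) = 168500.00 mm³
ΣAy_c = (3200.00)(80.00) + (1300.00)(10.00) + (1300.00)(150.00) = 464000.00 mm³
x_c = 168500.00 / 5800.00 = 29.05 mm
y_c = 464000.00 / 5800.00 = 80.00 mm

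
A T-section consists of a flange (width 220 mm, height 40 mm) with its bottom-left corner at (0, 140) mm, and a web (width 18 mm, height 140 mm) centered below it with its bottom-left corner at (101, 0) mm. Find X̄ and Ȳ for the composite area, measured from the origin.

X̄ = 110.00 mm, Ȳ = 139.96 mm

Part | A | x̄ᵢ | ȳᵢ | A·x̄ᵢ | A·ȳᵢ
web | 2520.00 | 110.00 | 70.00 | 277200.00 | 176400.00
flange | 8800.00 | 110.00 | 160.00 | 968000.00 | 1408000.00
Σ | 11320.00 |  |  | 1245200.00 | 1584400.00
X̄ = 1245200.00 / 11320.00 = 110.00 mm
Ȳ = 1584400.00 / 11320.00 = 139.96 mm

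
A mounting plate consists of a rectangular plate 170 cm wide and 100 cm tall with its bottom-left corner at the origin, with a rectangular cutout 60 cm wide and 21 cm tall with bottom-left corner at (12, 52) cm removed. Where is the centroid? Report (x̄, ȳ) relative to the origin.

x̄ = 88.44 cm, ȳ = 49.00 cm

plate: A = 170 × 100 = 17000.00, centroid at (85.00, 50.00).
hole: A = −(60 × 21) = -1260.00, centroid at (42.00, 62.50).
ΣA = 15740.00 cm²
ΣAx̄ = (17000.00)(85.00) + (-1260.00)(42.00) = 1392080.00 cm³
ΣAȳ = (17000.00)(50.00) + (-1260.00)(62.50) = 771250.00 cm³
x̄ = 1392080.00 / 15740.00 = 88.44 cm
ȳ = 771250.00 / 15740.00 = 49.00 cm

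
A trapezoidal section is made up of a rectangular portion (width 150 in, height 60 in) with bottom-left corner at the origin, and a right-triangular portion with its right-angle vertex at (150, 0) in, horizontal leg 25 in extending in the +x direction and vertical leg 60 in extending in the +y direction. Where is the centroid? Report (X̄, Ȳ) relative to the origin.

rectangular portion: A = 150 × 60 = 9000.00, centroid at (75.00, 30.00).
triangular portion: A = ½·25·60 = 750.00, centroid at (158.33, 20.00).
ΣA = 9750.00 in²
ΣAX̄ = (9000.00)(75.00) + (750.00)(158.33) = 793750.00 in³
ΣAȲ = (9000.00)(30.00) + (750.00)(20.00) = 285000.00 in³
X̄ = 793750.00 / 9750.00 = 81.41 in
Ȳ = 285000.00 / 9750.00 = 29.23 in

X̄ = 81.41 in, Ȳ = 29.23 in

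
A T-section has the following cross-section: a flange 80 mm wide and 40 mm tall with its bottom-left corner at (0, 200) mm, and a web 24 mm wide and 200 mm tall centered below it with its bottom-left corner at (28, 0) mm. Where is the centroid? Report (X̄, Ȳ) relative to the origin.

X̄ = 40.00 mm, Ȳ = 148.00 mm

Part | A | x̄ᵢ | ȳᵢ | A·x̄ᵢ | A·ȳᵢ
web | 4800.00 | 40.00 | 100.00 | 192000.00 | 480000.00
flange | 3200.00 | 40.00 | 220.00 | 128000.00 | 704000.00
Σ | 8000.00 |  |  | 320000.00 | 1184000.00
X̄ = 320000.00 / 8000.00 = 40.00 mm
Ȳ = 1184000.00 / 8000.00 = 148.00 mm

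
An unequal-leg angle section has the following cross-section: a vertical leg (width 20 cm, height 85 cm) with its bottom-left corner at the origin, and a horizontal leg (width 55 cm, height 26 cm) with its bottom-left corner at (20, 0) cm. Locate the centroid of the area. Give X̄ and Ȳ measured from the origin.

vertical leg: A = 20 × 85 = 1700.00, centroid at (10.00, 42.50).
horizontal leg: A = 55 × 26 = 1430.00, centroid at (47.50, 13.00).
ΣA = 3130.00 cm²
ΣAX̄ = (1700.00)(10.00) + (1430.00)(47.50) = 84925.00 cm³
ΣAȲ = (1700.00)(42.50) + (1430.00)(13.00) = 90840.00 cm³
X̄ = 84925.00 / 3130.00 = 27.13 cm
Ȳ = 90840.00 / 3130.00 = 29.02 cm

X̄ = 27.13 cm, Ȳ = 29.02 cm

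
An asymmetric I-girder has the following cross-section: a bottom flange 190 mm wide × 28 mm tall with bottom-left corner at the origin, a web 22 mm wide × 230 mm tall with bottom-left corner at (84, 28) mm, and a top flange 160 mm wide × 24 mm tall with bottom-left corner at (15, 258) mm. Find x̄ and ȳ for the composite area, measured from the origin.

Part | A | x̄ᵢ | ȳᵢ | A·x̄ᵢ | A·ȳᵢ
bottom flange | 5320.00 | 95.00 | 14.00 | 505400.00 | 74480.00
web | 5060.00 | 95.00 | 143.00 | 480700.00 | 723580.00
top flange | 3840.00 | 95.00 | 270.00 | 364800.00 | 1036800.00
Σ | 14220.00 |  |  | 1350900.00 | 1834860.00
x̄ = 1350900.00 / 14220.00 = 95.00 mm
ȳ = 1834860.00 / 14220.00 = 129.03 mm

x̄ = 95.00 mm, ȳ = 129.03 mm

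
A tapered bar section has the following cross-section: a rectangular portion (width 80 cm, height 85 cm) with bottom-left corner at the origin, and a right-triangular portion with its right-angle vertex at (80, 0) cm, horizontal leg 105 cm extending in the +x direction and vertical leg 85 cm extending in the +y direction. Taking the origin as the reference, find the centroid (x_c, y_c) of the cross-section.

rectangular portion: A = 80 × 85 = 6800.00, centroid at (40.00, 42.50).
triangular portion: A = ½·105·85 = 4462.50, centroid at (115.00, 28.33).
ΣA = 11262.50 cm², ΣAx_c = 785187.50 cm³, ΣAy_c = 415437.50 cm³.
x_c = 785187.50/11262.50 = 69.72 cm; y_c = 415437.50/11262.50 = 36.89 cm.

x_c = 69.72 cm, y_c = 36.89 cm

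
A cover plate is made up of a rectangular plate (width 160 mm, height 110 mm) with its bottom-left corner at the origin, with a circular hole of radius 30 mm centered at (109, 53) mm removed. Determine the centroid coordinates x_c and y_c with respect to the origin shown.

x_c = 74.45 mm, y_c = 55.38 mm

plate: A = 160 × 110 = 17600.00, centroid at (80.00, 55.00).
hole: A = −π·30² = -2827.43, centroid at (109.00, 53.00).
ΣA = 14772.57 mm²
ΣAx_c = (17600.00)(80.00) + (-2827.43)(109.00) = 1099809.76 mm³
ΣAy_c = (17600.00)(55.00) + (-2827.43)(53.00) = 818146.03 mm³
x_c = 1099809.76 / 14772.57 = 74.45 mm
y_c = 818146.03 / 14772.57 = 55.38 mm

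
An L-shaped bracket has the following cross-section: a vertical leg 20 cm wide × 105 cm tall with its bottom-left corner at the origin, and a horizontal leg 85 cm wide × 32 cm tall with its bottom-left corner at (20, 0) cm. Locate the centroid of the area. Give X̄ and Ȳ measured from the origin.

X̄ = 39.63 cm, Ȳ = 31.90 cm

vertical leg: A = 20 × 105 = 2100.00, centroid at (10.00, 52.50).
horizontal leg: A = 85 × 32 = 2720.00, centroid at (62.50, 16.00).
ΣA = 4820.00 cm², ΣAX̄ = 191000.00 cm³, ΣAȲ = 153770.00 cm³.
X̄ = 191000.00/4820.00 = 39.63 cm; Ȳ = 153770.00/4820.00 = 31.90 cm.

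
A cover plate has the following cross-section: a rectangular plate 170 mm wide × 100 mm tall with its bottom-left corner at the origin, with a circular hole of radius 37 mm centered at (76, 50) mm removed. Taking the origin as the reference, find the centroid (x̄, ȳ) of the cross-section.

plate: A = 170 × 100 = 17000.00, centroid at (85.00, 50.00).
hole: A = −π·37² = -4300.84, centroid at (76.00, 50.00).
ΣA = 12699.16 mm²
ΣAx̄ = (17000.00)(85.00) + (-4300.84)(76.00) = 1118136.13 mm³
ΣAȳ = (17000.00)(50.00) + (-4300.84)(50.00) = 634957.98 mm³
x̄ = 1118136.13 / 12699.16 = 88.05 mm
ȳ = 634957.98 / 12699.16 = 50.00 mm

x̄ = 88.05 mm, ȳ = 50.00 mm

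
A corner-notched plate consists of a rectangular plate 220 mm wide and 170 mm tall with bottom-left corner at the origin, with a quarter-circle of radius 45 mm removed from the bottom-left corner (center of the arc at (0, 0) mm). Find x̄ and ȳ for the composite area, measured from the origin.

plate: A = 220 × 170 = 37400.00, centroid at (110.00, 85.00).
removed quarter-circle: A = −¼π·45² = -1590.43, centroid at (19.10, 19.10).
ΣA = 35809.57 mm², ΣAx̄ = 4083625.00 mm³, ΣAȳ = 3148625.00 mm³.
x̄ = 4083625.00/35809.57 = 114.04 mm; ȳ = 3148625.00/35809.57 = 87.93 mm.

x̄ = 114.04 mm, ȳ = 87.93 mm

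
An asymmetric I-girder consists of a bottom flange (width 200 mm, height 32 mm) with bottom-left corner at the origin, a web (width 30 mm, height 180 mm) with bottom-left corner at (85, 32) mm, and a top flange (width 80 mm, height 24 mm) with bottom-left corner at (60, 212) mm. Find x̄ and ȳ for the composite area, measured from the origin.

x̄ = 100.00 mm, ȳ = 86.83 mm

bottom flange: A = 200 × 32 = 6400.00, centroid at (100.00, 16.00).
web: A = 30 × 180 = 5400.00, centroid at (100.00, 122.00).
top flange: A = 80 × 24 = 1920.00, centroid at (100.00, 224.00).
ΣA = 13720.00 mm²
ΣAx̄ = (6400.00)(100.00) + (5400.00)(100.00) + (1920.00)(100.00) = 1372000.00 mm³
ΣAȳ = (6400.00)(16.00) + (5400.00)(122.00) + (1920.00)(224.00) = 1191280.00 mm³
x̄ = 1372000.00 / 13720.00 = 100.00 mm
ȳ = 1191280.00 / 13720.00 = 86.83 mm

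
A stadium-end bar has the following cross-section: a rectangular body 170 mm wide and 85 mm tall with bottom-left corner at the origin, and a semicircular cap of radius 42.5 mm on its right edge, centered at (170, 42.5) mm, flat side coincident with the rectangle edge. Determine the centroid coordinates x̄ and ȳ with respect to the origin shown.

rectangular body: A = 170 × 85 = 14450.00, centroid at (85.00, 42.50).
semicircular end: A = ½π·42.5² = 2837.25, centroid at (188.04, 42.50).
ΣA = 17287.25 mm², ΣAx̄ = 1761759.73 mm³, ΣAȳ = 734708.16 mm³.
x̄ = 1761759.73/17287.25 = 101.91 mm; ȳ = 734708.16/17287.25 = 42.50 mm.

x̄ = 101.91 mm, ȳ = 42.50 mm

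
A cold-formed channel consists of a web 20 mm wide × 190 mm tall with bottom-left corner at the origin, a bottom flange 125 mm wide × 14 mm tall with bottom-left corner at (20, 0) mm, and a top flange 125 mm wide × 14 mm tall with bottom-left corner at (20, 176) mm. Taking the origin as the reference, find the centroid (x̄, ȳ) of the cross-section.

Part | A | x̄ᵢ | ȳᵢ | A·x̄ᵢ | A·ȳᵢ
web | 3800.00 | 10.00 | 95.00 | 38000.00 | 361000.00
bottom flange | 1750.00 | 82.50 | 7.00 | 144375.00 | 12250.00
top flange | 1750.00 | 82.50 | 183.00 | 144375.00 | 320250.00
Σ | 7300.00 |  |  | 326750.00 | 693500.00
x̄ = 326750.00 / 7300.00 = 44.76 mm
ȳ = 693500.00 / 7300.00 = 95.00 mm

x̄ = 44.76 mm, ȳ = 95.00 mm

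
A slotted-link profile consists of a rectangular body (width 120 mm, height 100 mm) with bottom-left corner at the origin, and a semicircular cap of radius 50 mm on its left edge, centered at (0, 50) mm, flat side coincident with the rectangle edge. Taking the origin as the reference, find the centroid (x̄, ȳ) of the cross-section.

x̄ = 39.97 mm, ȳ = 50.00 mm

rectangular body: A = 120 × 100 = 12000.00, centroid at (60.00, 50.00).
semicircular end: A = ½π·50² = 3926.99, centroid at (-21.22, 50.00).
ΣA = 15926.99 mm², ΣAx̄ = 636666.67 mm³, ΣAȳ = 796349.54 mm³.
x̄ = 636666.67/15926.99 = 39.97 mm; ȳ = 796349.54/15926.99 = 50.00 mm.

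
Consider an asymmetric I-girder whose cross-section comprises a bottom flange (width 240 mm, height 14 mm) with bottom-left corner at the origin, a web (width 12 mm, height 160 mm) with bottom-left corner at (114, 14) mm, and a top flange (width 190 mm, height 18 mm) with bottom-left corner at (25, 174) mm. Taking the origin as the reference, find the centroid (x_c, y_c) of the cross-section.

x_c = 120.00 mm, y_c = 95.39 mm

bottom flange: A = 240 × 14 = 3360.00, centroid at (120.00, 7.00).
web: A = 12 × 160 = 1920.00, centroid at (120.00, 94.00).
top flange: A = 190 × 18 = 3420.00, centroid at (120.00, 183.00).
ΣA = 8700.00 mm²
ΣAx_c = (3360.00)(120.00) + (1920.00)(120.00) + (3420.00)(120.00) = 1044000.00 mm³
ΣAy_c = (3360.00)(7.00) + (1920.00)(94.00) + (3420.00)(183.00) = 829860.00 mm³
x_c = 1044000.00 / 8700.00 = 120.00 mm
y_c = 829860.00 / 8700.00 = 95.39 mm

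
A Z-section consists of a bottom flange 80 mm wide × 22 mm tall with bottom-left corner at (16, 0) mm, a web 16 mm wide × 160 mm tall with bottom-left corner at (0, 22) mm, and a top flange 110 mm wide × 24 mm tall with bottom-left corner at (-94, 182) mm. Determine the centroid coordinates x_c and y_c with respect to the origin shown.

Part | A | x̄ᵢ | ȳᵢ | A·x̄ᵢ | A·ȳᵢ
bottom flange | 1760.00 | 56.00 | 11.00 | 98560.00 | 19360.00
web | 2560.00 | 8.00 | 102.00 | 20480.00 | 261120.00
top flange | 2640.00 | -39.00 | 194.00 | -102960.00 | 512160.00
Σ | 6960.00 |  |  | 16080.00 | 792640.00
x_c = 16080.00 / 6960.00 = 2.31 mm
y_c = 792640.00 / 6960.00 = 113.89 mm

x_c = 2.31 mm, y_c = 113.89 mm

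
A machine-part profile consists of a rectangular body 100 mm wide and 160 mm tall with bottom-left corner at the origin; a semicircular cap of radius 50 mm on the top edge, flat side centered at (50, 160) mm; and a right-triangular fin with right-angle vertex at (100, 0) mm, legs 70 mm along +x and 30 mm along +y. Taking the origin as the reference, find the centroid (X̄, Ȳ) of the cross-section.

X̄ = 53.67 mm, Ȳ = 95.45 mm

rectangular body: A = 100 × 160 = 16000.00, centroid at (50.00, 80.00).
semicircular top: A = ½π·50² = 3926.99, centroid at (50.00, 181.22).
triangular fin: A = ½·70·30 = 1050.00, centroid at (123.33, 10.00).
ΣA = 20976.99 mm², ΣAX̄ = 1125849.54 mm³, ΣAȲ = 2002151.86 mm³.
X̄ = 1125849.54/20976.99 = 53.67 mm; Ȳ = 2002151.86/20976.99 = 95.45 mm.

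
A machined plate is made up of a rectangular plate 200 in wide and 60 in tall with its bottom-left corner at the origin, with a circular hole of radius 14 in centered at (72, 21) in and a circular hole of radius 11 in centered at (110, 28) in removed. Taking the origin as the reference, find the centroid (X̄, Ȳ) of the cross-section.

plate: A = 200 × 60 = 12000.00, centroid at (100.00, 30.00).
hole 1: A = −π·14² = -615.75, centroid at (72.00, 21.00).
hole 2: A = −π·11² = -380.13, centroid at (110.00, 28.00).
ΣA = 11004.12 in²
ΣAX̄ = (12000.00)(100.00) + (-615.75)(72.00) + (-380.13)(110.00) = 1113851.25 in³
ΣAȲ = (12000.00)(30.00) + (-615.75)(21.00) + (-380.13)(28.00) = 336425.49 in³
X̄ = 1113851.25 / 11004.12 = 101.22 in
Ȳ = 336425.49 / 11004.12 = 30.57 in

X̄ = 101.22 in, Ȳ = 30.57 in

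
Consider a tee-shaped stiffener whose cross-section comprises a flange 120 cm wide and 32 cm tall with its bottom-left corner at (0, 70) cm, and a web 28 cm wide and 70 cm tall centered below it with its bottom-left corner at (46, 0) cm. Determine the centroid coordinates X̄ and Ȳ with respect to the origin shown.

X̄ = 60.00 cm, Ȳ = 68.77 cm

web: A = 28 × 70 = 1960.00, centroid at (60.00, 35.00).
flange: A = 120 × 32 = 3840.00, centroid at (60.00, 86.00).
ΣA = 5800.00 cm²
ΣAX̄ = (1960.00)(60.00) + (3840.00)(60.00) = 348000.00 cm³
ΣAȲ = (1960.00)(35.00) + (3840.00)(86.00) = 398840.00 cm³
X̄ = 348000.00 / 5800.00 = 60.00 cm
Ȳ = 398840.00 / 5800.00 = 68.77 cm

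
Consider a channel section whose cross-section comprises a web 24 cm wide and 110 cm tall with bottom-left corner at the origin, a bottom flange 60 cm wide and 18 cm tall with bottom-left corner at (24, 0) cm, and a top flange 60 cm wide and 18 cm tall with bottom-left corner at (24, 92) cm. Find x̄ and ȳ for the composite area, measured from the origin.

x̄ = 30.90 cm, ȳ = 55.00 cm

Part | A | x̄ᵢ | ȳᵢ | A·x̄ᵢ | A·ȳᵢ
web | 2640.00 | 12.00 | 55.00 | 31680.00 | 145200.00
bottom flange | 1080.00 | 54.00 | 9.00 | 58320.00 | 9720.00
top flange | 1080.00 | 54.00 | 101.00 | 58320.00 | 109080.00
Σ | 4800.00 |  |  | 148320.00 | 264000.00
x̄ = 148320.00 / 4800.00 = 30.90 cm
ȳ = 264000.00 / 4800.00 = 55.00 cm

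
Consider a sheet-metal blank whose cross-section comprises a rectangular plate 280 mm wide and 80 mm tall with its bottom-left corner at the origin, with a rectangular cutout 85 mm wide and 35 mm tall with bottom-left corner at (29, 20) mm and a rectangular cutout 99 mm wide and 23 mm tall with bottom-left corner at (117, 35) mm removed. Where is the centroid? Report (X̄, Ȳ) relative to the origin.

plate: A = 280 × 80 = 22400.00, centroid at (140.00, 40.00).
hole 1: A = −(85 × 35) = -2975.00, centroid at (71.50, 37.50).
hole 2: A = −(99 × 23) = -2277.00, centroid at (166.50, 46.50).
ΣA = 17148.00 mm²
ΣAX̄ = (22400.00)(140.00) + (-2975.00)(71.50) + (-2277.00)(166.50) = 2544167.00 mm³
ΣAȲ = (22400.00)(40.00) + (-2975.00)(37.50) + (-2277.00)(46.50) = 678557.00 mm³
X̄ = 2544167.00 / 17148.00 = 148.37 mm
Ȳ = 678557.00 / 17148.00 = 39.57 mm

X̄ = 148.37 mm, Ȳ = 39.57 mm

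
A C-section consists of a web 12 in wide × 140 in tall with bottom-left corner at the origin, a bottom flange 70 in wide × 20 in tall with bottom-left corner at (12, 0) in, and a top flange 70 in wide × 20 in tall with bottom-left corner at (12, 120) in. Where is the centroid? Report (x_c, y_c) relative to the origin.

x_c = 31.62 in, y_c = 70.00 in

web: A = 12 × 140 = 1680.00, centroid at (6.00, 70.00).
bottom flange: A = 70 × 20 = 1400.00, centroid at (47.00, 10.00).
top flange: A = 70 × 20 = 1400.00, centroid at (47.00, 130.00).
ΣA = 4480.00 in², ΣAx_c = 141680.00 in³, ΣAy_c = 313600.00 in³.
x_c = 141680.00/4480.00 = 31.62 in; y_c = 313600.00/4480.00 = 70.00 in.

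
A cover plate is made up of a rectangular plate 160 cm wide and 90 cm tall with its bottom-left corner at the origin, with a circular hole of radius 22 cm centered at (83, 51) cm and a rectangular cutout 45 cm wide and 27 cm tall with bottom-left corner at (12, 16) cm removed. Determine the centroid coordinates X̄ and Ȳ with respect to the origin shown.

X̄ = 84.35 cm, Ȳ = 45.83 cm

plate: A = 160 × 90 = 14400.00, centroid at (80.00, 45.00).
hole 1: A = −π·22² = -1520.53, centroid at (83.00, 51.00).
hole 2: A = −(45 × 27) = -1215.00, centroid at (34.50, 29.50).
ΣA = 11664.47 cm², ΣAX̄ = 983878.44 cm³, ΣAȲ = 534610.43 cm³.
X̄ = 983878.44/11664.47 = 84.35 cm; Ȳ = 534610.43/11664.47 = 45.83 cm.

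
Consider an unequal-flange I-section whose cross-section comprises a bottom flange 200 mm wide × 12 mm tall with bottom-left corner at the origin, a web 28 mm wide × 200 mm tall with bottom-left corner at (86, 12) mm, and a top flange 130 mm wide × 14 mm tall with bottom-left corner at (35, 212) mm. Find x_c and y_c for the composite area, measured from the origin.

Part | A | x̄ᵢ | ȳᵢ | A·x̄ᵢ | A·ȳᵢ
bottom flange | 2400.00 | 100.00 | 6.00 | 240000.00 | 14400.00
web | 5600.00 | 100.00 | 112.00 | 560000.00 | 627200.00
top flange | 1820.00 | 100.00 | 219.00 | 182000.00 | 398580.00
Σ | 9820.00 |  |  | 982000.00 | 1040180.00
x_c = 982000.00 / 9820.00 = 100.00 mm
y_c = 1040180.00 / 9820.00 = 105.92 mm

x_c = 100.00 mm, y_c = 105.92 mm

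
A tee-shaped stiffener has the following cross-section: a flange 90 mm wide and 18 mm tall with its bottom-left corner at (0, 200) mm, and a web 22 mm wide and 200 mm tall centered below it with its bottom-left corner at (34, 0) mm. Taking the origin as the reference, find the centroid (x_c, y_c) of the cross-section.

x_c = 45.00 mm, y_c = 129.33 mm

Part | A | x̄ᵢ | ȳᵢ | A·x̄ᵢ | A·ȳᵢ
web | 4400.00 | 45.00 | 100.00 | 198000.00 | 440000.00
flange | 1620.00 | 45.00 | 209.00 | 72900.00 | 338580.00
Σ | 6020.00 |  |  | 270900.00 | 778580.00
x_c = 270900.00 / 6020.00 = 45.00 mm
y_c = 778580.00 / 6020.00 = 129.33 mm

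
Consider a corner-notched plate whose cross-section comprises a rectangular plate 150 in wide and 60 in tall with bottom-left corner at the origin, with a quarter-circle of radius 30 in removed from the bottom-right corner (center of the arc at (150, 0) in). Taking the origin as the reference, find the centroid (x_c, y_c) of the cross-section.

plate: A = 150 × 60 = 9000.00, centroid at (75.00, 30.00).
removed quarter-circle: A = −¼π·30² = -706.86, centroid at (137.27, 12.73).
ΣA = 8293.14 in², ΣAx_c = 577971.25 in³, ΣAy_c = 261000.00 in³.
x_c = 577971.25/8293.14 = 69.69 in; y_c = 261000.00/8293.14 = 31.47 in.

x_c = 69.69 in, y_c = 31.47 in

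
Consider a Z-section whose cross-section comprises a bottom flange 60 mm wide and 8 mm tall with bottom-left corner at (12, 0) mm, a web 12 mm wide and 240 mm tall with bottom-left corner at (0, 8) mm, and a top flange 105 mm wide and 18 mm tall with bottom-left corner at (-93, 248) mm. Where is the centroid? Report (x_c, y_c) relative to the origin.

bottom flange: A = 60 × 8 = 480.00, centroid at (42.00, 4.00).
web: A = 12 × 240 = 2880.00, centroid at (6.00, 128.00).
top flange: A = 105 × 18 = 1890.00, centroid at (-40.50, 257.00).
ΣA = 5250.00 mm²
ΣAx_c = (480.00)(42.00) + (2880.00)(6.00) + (1890.00)(-40.50) = -39105.00 mm³
ΣAy_c = (480.00)(4.00) + (2880.00)(128.00) + (1890.00)(257.00) = 856290.00 mm³
x_c = -39105.00 / 5250.00 = -7.45 mm
y_c = 856290.00 / 5250.00 = 163.10 mm

x_c = -7.45 mm, y_c = 163.10 mm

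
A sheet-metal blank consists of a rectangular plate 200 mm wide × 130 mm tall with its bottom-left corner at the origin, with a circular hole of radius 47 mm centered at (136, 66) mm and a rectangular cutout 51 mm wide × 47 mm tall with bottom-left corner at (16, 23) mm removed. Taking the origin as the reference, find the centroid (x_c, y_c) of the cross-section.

plate: A = 200 × 130 = 26000.00, centroid at (100.00, 65.00).
hole 1: A = −π·47² = -6939.78, centroid at (136.00, 66.00).
hole 2: A = −(51 × 47) = -2397.00, centroid at (41.50, 46.50).
ΣA = 16663.22 mm², ΣAx_c = 1556714.67 mm³, ΣAy_c = 1120514.14 mm³.
x_c = 1556714.67/16663.22 = 93.42 mm; y_c = 1120514.14/16663.22 = 67.24 mm.

x_c = 93.42 mm, y_c = 67.24 mm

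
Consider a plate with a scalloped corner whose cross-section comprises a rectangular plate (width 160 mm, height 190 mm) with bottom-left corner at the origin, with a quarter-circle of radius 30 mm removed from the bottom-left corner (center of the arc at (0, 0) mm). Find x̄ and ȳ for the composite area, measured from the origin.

x̄ = 81.60 mm, ȳ = 96.96 mm

Part | A | x̄ᵢ | ȳᵢ | A·x̄ᵢ | A·ȳᵢ
plate | 30400.00 | 80.00 | 95.00 | 2432000.00 | 2888000.00
removed quarter-circle | -706.86 | 12.73 | 12.73 | -9000.00 | -9000.00
Σ | 29693.14 |  |  | 2423000.00 | 2879000.00
x̄ = 2423000.00 / 29693.14 = 81.60 mm
ȳ = 2879000.00 / 29693.14 = 96.96 mm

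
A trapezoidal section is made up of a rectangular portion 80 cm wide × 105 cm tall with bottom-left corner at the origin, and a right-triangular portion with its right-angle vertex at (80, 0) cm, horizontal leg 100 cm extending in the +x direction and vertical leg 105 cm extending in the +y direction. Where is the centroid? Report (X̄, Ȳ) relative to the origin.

X̄ = 68.21 cm, Ȳ = 45.77 cm

rectangular portion: A = 80 × 105 = 8400.00, centroid at (40.00, 52.50).
triangular portion: A = ½·100·105 = 5250.00, centroid at (113.33, 35.00).
ΣA = 13650.00 cm², ΣAX̄ = 931000.00 cm³, ΣAȲ = 624750.00 cm³.
X̄ = 931000.00/13650.00 = 68.21 cm; Ȳ = 624750.00/13650.00 = 45.77 cm.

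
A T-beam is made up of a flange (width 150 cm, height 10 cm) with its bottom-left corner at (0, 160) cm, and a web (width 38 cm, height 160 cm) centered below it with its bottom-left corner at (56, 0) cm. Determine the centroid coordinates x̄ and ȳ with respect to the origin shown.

x̄ = 75.00 cm, ȳ = 96.82 cm

Part | A | x̄ᵢ | ȳᵢ | A·x̄ᵢ | A·ȳᵢ
web | 6080.00 | 75.00 | 80.00 | 456000.00 | 486400.00
flange | 1500.00 | 75.00 | 165.00 | 112500.00 | 247500.00
Σ | 7580.00 |  |  | 568500.00 | 733900.00
x̄ = 568500.00 / 7580.00 = 75.00 cm
ȳ = 733900.00 / 7580.00 = 96.82 cm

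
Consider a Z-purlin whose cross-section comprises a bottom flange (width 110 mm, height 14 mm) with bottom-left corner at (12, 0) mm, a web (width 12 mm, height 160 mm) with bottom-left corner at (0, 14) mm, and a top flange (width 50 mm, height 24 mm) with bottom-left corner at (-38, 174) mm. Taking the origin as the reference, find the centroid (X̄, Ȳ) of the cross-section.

X̄ = 21.27 mm, Ȳ = 88.94 mm

bottom flange: A = 110 × 14 = 1540.00, centroid at (67.00, 7.00).
web: A = 12 × 160 = 1920.00, centroid at (6.00, 94.00).
top flange: A = 50 × 24 = 1200.00, centroid at (-13.00, 186.00).
ΣA = 4660.00 mm², ΣAX̄ = 99100.00 mm³, ΣAȲ = 414460.00 mm³.
X̄ = 99100.00/4660.00 = 21.27 mm; Ȳ = 414460.00/4660.00 = 88.94 mm.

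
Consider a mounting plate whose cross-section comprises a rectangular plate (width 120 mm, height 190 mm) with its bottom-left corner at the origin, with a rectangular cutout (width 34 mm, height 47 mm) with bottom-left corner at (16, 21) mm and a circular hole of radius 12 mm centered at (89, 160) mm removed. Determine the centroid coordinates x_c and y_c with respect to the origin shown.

x_c = 61.45 mm, y_c = 97.47 mm

Part | A | x̄ᵢ | ȳᵢ | A·x̄ᵢ | A·ȳᵢ
plate | 22800.00 | 60.00 | 95.00 | 1368000.00 | 2166000.00
hole 1 | -1598.00 | 33.00 | 44.50 | -52734.00 | -71111.00
hole 2 | -452.39 | 89.00 | 160.00 | -40262.65 | -72382.29
Σ | 20749.61 |  |  | 1275003.35 | 2022506.71
x_c = 1275003.35 / 20749.61 = 61.45 mm
y_c = 2022506.71 / 20749.61 = 97.47 mm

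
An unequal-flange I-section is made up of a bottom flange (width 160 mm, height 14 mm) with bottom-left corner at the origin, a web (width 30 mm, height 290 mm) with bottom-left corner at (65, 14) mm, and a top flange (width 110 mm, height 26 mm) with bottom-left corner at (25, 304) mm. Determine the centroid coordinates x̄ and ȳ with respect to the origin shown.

bottom flange: A = 160 × 14 = 2240.00, centroid at (80.00, 7.00).
web: A = 30 × 290 = 8700.00, centroid at (80.00, 159.00).
top flange: A = 110 × 26 = 2860.00, centroid at (80.00, 317.00).
ΣA = 13800.00 mm², ΣAx̄ = 1104000.00 mm³, ΣAȳ = 2305600.00 mm³.
x̄ = 1104000.00/13800.00 = 80.00 mm; ȳ = 2305600.00/13800.00 = 167.07 mm.

x̄ = 80.00 mm, ȳ = 167.07 mm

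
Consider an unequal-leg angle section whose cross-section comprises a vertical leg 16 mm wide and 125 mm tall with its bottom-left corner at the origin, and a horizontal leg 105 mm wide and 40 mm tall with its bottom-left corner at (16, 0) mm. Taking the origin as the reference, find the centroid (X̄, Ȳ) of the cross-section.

X̄ = 48.98 mm, Ȳ = 33.71 mm

Part | A | x̄ᵢ | ȳᵢ | A·x̄ᵢ | A·ȳᵢ
vertical leg | 2000.00 | 8.00 | 62.50 | 16000.00 | 125000.00
horizontal leg | 4200.00 | 68.50 | 20.00 | 287700.00 | 84000.00
Σ | 6200.00 |  |  | 303700.00 | 209000.00
X̄ = 303700.00 / 6200.00 = 48.98 mm
Ȳ = 209000.00 / 6200.00 = 33.71 mm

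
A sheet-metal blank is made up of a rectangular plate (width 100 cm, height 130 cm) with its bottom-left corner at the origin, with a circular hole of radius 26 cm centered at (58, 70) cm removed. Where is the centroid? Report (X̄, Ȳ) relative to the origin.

X̄ = 48.44 cm, Ȳ = 64.02 cm

plate: A = 100 × 130 = 13000.00, centroid at (50.00, 65.00).
hole: A = −π·26² = -2123.72, centroid at (58.00, 70.00).
ΣA = 10876.28 cm², ΣAX̄ = 526824.44 cm³, ΣAȲ = 696339.84 cm³.
X̄ = 526824.44/10876.28 = 48.44 cm; Ȳ = 696339.84/10876.28 = 64.02 cm.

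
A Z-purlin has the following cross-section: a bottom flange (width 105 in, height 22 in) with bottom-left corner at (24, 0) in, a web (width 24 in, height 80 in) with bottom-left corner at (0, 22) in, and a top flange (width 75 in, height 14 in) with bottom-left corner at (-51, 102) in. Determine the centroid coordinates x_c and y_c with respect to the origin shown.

bottom flange: A = 105 × 22 = 2310.00, centroid at (76.50, 11.00).
web: A = 24 × 80 = 1920.00, centroid at (12.00, 62.00).
top flange: A = 75 × 14 = 1050.00, centroid at (-13.50, 109.00).
ΣA = 5280.00 in²
ΣAx_c = (2310.00)(76.50) + (1920.00)(12.00) + (1050.00)(-13.50) = 185580.00 in³
ΣAy_c = (2310.00)(11.00) + (1920.00)(62.00) + (1050.00)(109.00) = 258900.00 in³
x_c = 185580.00 / 5280.00 = 35.15 in
y_c = 258900.00 / 5280.00 = 49.03 in

x_c = 35.15 in, y_c = 49.03 in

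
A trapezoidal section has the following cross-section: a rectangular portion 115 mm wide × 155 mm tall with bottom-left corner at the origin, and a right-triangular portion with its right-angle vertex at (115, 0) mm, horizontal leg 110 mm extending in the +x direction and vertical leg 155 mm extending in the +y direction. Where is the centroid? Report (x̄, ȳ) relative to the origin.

x̄ = 87.97 mm, ȳ = 69.14 mm

Part | A | x̄ᵢ | ȳᵢ | A·x̄ᵢ | A·ȳᵢ
rectangular portion | 17825.00 | 57.50 | 77.50 | 1024937.50 | 1381437.50
triangular portion | 8525.00 | 151.67 | 51.67 | 1292958.33 | 440458.33
Σ | 26350.00 |  |  | 2317895.83 | 1821895.83
x̄ = 2317895.83 / 26350.00 = 87.97 mm
ȳ = 1821895.83 / 26350.00 = 69.14 mm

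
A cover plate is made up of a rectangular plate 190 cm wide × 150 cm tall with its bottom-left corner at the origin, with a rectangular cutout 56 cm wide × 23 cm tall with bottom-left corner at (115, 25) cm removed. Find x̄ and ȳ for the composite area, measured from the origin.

Part | A | x̄ᵢ | ȳᵢ | A·x̄ᵢ | A·ȳᵢ
plate | 28500.00 | 95.00 | 75.00 | 2707500.00 | 2137500.00
hole | -1288.00 | 143.00 | 36.50 | -184184.00 | -47012.00
Σ | 27212.00 |  |  | 2523316.00 | 2090488.00
x̄ = 2523316.00 / 27212.00 = 92.73 cm
ȳ = 2090488.00 / 27212.00 = 76.82 cm

x̄ = 92.73 cm, ȳ = 76.82 cm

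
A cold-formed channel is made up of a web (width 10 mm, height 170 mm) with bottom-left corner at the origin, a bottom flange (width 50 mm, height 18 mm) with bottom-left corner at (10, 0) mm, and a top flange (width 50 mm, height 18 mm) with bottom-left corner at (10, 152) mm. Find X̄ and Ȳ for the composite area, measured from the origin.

X̄ = 20.43 mm, Ȳ = 85.00 mm

web: A = 10 × 170 = 1700.00, centroid at (5.00, 85.00).
bottom flange: A = 50 × 18 = 900.00, centroid at (35.00, 9.00).
top flange: A = 50 × 18 = 900.00, centroid at (35.00, 161.00).
ΣA = 3500.00 mm²
ΣAX̄ = (1700.00)(5.00) + (900.00)(35.00) + (900.00)(35.00) = 71500.00 mm³
ΣAȲ = (1700.00)(85.00) + (900.00)(9.00) + (900.00)(161.00) = 297500.00 mm³
X̄ = 71500.00 / 3500.00 = 20.43 mm
Ȳ = 297500.00 / 3500.00 = 85.00 mm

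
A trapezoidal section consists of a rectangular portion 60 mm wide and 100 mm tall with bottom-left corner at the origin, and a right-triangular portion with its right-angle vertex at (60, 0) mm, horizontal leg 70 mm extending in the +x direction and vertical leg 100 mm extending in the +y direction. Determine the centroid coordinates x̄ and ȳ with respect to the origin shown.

rectangular portion: A = 60 × 100 = 6000.00, centroid at (30.00, 50.00).
triangular portion: A = ½·70·100 = 3500.00, centroid at (83.33, 33.33).
ΣA = 9500.00 mm²
ΣAx̄ = (6000.00)(30.00) + (3500.00)(83.33) = 471666.67 mm³
ΣAȳ = (6000.00)(50.00) + (3500.00)(33.33) = 416666.67 mm³
x̄ = 471666.67 / 9500.00 = 49.65 mm
ȳ = 416666.67 / 9500.00 = 43.86 mm

x̄ = 49.65 mm, ȳ = 43.86 mm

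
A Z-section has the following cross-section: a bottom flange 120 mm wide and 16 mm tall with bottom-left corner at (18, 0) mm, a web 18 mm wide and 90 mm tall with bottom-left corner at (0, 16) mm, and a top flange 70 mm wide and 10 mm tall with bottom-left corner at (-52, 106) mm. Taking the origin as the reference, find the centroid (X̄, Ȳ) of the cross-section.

Part | A | x̄ᵢ | ȳᵢ | A·x̄ᵢ | A·ȳᵢ
bottom flange | 1920.00 | 78.00 | 8.00 | 149760.00 | 15360.00
web | 1620.00 | 9.00 | 61.00 | 14580.00 | 98820.00
top flange | 700.00 | -17.00 | 111.00 | -11900.00 | 77700.00
Σ | 4240.00 |  |  | 152440.00 | 191880.00
X̄ = 152440.00 / 4240.00 = 35.95 mm
Ȳ = 191880.00 / 4240.00 = 45.25 mm

X̄ = 35.95 mm, Ȳ = 45.25 mm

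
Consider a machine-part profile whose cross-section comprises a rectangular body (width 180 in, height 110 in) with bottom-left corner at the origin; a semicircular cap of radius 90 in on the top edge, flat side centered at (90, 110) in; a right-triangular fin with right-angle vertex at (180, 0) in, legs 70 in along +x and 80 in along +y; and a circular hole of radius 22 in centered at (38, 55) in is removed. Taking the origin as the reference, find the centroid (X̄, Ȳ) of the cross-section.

X̄ = 101.73 in, Ȳ = 87.73 in

rectangular body: A = 180 × 110 = 19800.00, centroid at (90.00, 55.00).
semicircular top: A = ½π·90² = 12723.45, centroid at (90.00, 148.20).
triangular fin: A = ½·70·80 = 2800.00, centroid at (203.33, 26.67).
hole: A = −π·22² = -1520.53, centroid at (38.00, 55.00).
ΣA = 33802.92 in², ΣAX̄ = 3438663.68 in³, ΣAȲ = 2965617.00 in³.
X̄ = 3438663.68/33802.92 = 101.73 in; Ȳ = 2965617.00/33802.92 = 87.73 in.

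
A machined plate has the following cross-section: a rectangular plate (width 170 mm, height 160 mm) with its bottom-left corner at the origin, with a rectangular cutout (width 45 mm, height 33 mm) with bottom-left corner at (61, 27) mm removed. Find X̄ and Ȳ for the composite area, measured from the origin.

plate: A = 170 × 160 = 27200.00, centroid at (85.00, 80.00).
hole: A = −(45 × 33) = -1485.00, centroid at (83.50, 43.50).
ΣA = 25715.00 mm²
ΣAX̄ = (27200.00)(85.00) + (-1485.00)(83.50) = 2188002.50 mm³
ΣAȲ = (27200.00)(80.00) + (-1485.00)(43.50) = 2111402.50 mm³
X̄ = 2188002.50 / 25715.00 = 85.09 mm
Ȳ = 2111402.50 / 25715.00 = 82.11 mm

X̄ = 85.09 mm, Ȳ = 82.11 mm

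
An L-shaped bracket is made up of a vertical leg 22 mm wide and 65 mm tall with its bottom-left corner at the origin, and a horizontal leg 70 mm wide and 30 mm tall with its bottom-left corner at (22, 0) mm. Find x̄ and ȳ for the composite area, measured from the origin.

x̄ = 38.37 mm, ȳ = 22.09 mm

vertical leg: A = 22 × 65 = 1430.00, centroid at (11.00, 32.50).
horizontal leg: A = 70 × 30 = 2100.00, centroid at (57.00, 15.00).
ΣA = 3530.00 mm²
ΣAx̄ = (1430.00)(11.00) + (2100.00)(57.00) = 135430.00 mm³
ΣAȳ = (1430.00)(32.50) + (2100.00)(15.00) = 77975.00 mm³
x̄ = 135430.00 / 3530.00 = 38.37 mm
ȳ = 77975.00 / 3530.00 = 22.09 mm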